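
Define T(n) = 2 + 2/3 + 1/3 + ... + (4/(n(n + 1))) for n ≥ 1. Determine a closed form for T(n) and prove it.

T(n) = 4n/(n + 1)

We claim T(n) = 4n/(n + 1) for all n ≥ 1.
Base step (n = 1): T(1) = 2, and the closed form gives 2. They agree.
Suppose the result is true for n = m, so T(m) = 4m/(m + 1).
Then T(m+1) = T(m) + (4/((m + 1)(m + 2))) = (4m/(m + 1)) + (4/((m + 1)(m + 2))).
Simplifying, T(m+1) = 4(m + 1)/(m + 2) = 4(m+1)/((m+1) + 1),
which is the closed form with n = m+1.
By the principle of mathematical induction, the result holds for all n ≥ 1.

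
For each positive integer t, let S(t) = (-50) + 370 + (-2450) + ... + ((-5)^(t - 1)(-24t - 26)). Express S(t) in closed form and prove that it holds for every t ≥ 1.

S(t) = (-5)^t(4t + 5) - 5

We claim S(t) = (-5)^t(4t + 5) - 5 for all t ≥ 1.
For the base case t = 1: S(1) = -50, and the closed form gives -50. They agree.
Inductive step: suppose the statement holds for some p ≥ 1, so S(p) = (-5)^p(4p + 5) - 5.
Then S(p+1) = S(p) + ((-5)^p(-24p - 50)) = ((-5)^p(4p + 5) - 5) + ((-5)^p(-24p - 50)).
Simplifying, S(p+1) = -20(-5)^p·p - 45(-5)^p - 5 = (-5)^(p+1)(4(p+1) + 5) - 5,
which is the closed form with t = p+1.
This completes the induction.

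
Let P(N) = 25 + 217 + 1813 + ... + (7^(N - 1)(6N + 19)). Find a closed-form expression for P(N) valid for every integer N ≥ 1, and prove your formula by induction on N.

P(N) = 7^N(N + 3) - 3

We claim P(N) = 7^N(N + 3) - 3 for all N ≥ 1.
When N = 1: P(1) = 25, and the closed form gives 25. They agree.
Suppose the result is true for N = j, so P(j) = 7^j(j + 3) - 3.
Then P(j+1) = P(j) + (7^j(6j + 25)) = (7^j(j + 3) - 3) + (7^j(6j + 25)).
Simplifying, P(j+1) = 7·7^j·j + 28·7^j - 3 = 7^(j+1)((j+1) + 3) - 3,
which is the closed form with N = j+1.
By the principle of mathematical induction, the result holds for all N ≥ 1.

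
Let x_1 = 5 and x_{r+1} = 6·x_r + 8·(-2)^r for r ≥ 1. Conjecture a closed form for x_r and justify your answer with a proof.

x_r = -(-2)^r + 3·6^(r - 1)

Computing the first terms: x_1 = 5, x_2 = 14, x_3 = 116. This suggests x_r = -(-2)^r + 3·6^(r - 1).
When r = 1: the formula gives 5 = 5 = x_1.
For the inductive step, assume it holds for an arbitrary k ≥ 1, so x_k = -(-2)^k + 3·6^(k - 1).
Then x_{k+1} = 6·x_k + 8·(-2)^k = 6·(-(-2)^k + 3·6^(k - 1)) + 8·(-2)^k = -(-2)^(k + 1) + 3·6^k = -(-2)^(k+1) + 3·6^((k+1) - 1),
which is the claimed formula at r = k+1.
Hence, by induction on r, the claim holds for every r ≥ 1.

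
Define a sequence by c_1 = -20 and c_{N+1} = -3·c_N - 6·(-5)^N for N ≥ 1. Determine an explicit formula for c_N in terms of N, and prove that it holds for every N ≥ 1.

Computing the first terms: c_1 = -20, c_2 = 90, c_3 = -420. This suggests c_N = -5(-3)^(N - 1) + 3(-5)^N.
When N = 1: the formula gives -20 = -20 = c_1.
Inductive step: suppose the statement holds for some p ≥ 1, so c_p = -5(-3)^(p - 1) + 3(-5)^p.
Then c_{p+1} = -3·c_p - 6·(-5)^p = -3·(-5(-3)^(p - 1) + 3(-5)^p) - 6·(-5)^p = -5(-3)^p + 3(-5)^(p + 1) = -5(-3)^((p+1) - 1) + 3(-5)^(p+1),
which is the claimed formula at N = p+1.
This completes the induction.

c_N = -5(-3)^(N - 1) + 3(-5)^N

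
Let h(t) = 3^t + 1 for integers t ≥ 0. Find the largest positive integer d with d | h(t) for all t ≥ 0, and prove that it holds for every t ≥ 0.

d = 2

Computing the first values: h(0) = 2 and h(1) = 4; gcd(2, 4) = 2, so d ≤ 2.
We prove 2 | 3^t + 1 for all t ≥ 0 by induction on t.
For the base case t = 0: h(0) = 2 = 2·(1), so 2 | h(0).
For the inductive step, assume it holds for an arbitrary i ≥ 0, i.e. 2 | h(i). Then
h(i+1) = 3^(i+1) + 1 = 3·(3^i + 1) - 2 = 3·h(i) - 2. The first term is divisible by 2 by the inductive hypothesis, and -2 is divisible by 2. Hence 2 | h(i+1).
By the principle of mathematical induction, the result holds for all t ≥ 0.
Therefore the largest such d is 2.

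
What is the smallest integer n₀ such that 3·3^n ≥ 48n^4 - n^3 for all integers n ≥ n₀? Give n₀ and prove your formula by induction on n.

n₀ = 12

At n = 11: 531441 < 701437, so the inequality fails and n₀ ≥ 12. We prove 3·3^n ≥ 48n^4 - n^3 for all n ≥ 12.
Base case (n = 12): 3·3^n = 1594323 and 48n^4 - n^3 = 993600, so 1594323 ≥ 993600.
Suppose the result is true for n = i, so 3·3^i ≥ 48i^4 - i^3.
Then 3·3^(i + 1) = 3·(3·3^i) ≥ 3·(48i^4 - i^3).
Also, for i ≥ 12 we have 3·(48i^4 - i^3) ≥ 48(i+1)^4 - (i+1)^3, since 3·(48i^4 - i^3) − (48(i+1)^4 - (i+1)^3) = 96i^4 - 194i^3 - 285i^2 - 189i - 47, which is nonnegative for all i ≥ 12.
Combining, 3·3^(i + 1) ≥ 48(i+1)^4 - (i+1)^3.
By induction, the statement is established for all n ≥ 12.
Hence the smallest such n₀ is 12.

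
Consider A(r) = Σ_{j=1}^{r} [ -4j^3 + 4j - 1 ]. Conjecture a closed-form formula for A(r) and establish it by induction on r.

A(r) = -r(r^3 + 2r^2 - r - 1)

We claim A(r) = -r(r^3 + 2r^2 - r - 1) for all r ≥ 1.
For the base case r = 1: A(1) = -1, and the closed form gives -1. They agree.
Suppose the result is true for r = j, so A(j) = j(-j^3 - 2j^2 + j + 1).
Then A(j+1) = A(j) + (4j - 4(j + 1)^3 + 3) = (j(-j^3 - 2j^2 + j + 1)) + (4j - 4(j + 1)^3 + 3).
Simplifying, A(j+1) = -(j + 1)(j^3 + 5j^2 + 6j + 1) = -(j+1)((j+1)^3 + 2(j+1)^2 - (j+1) - 1),
which is the closed form with r = j+1.
By induction, the statement is established for all r ≥ 1.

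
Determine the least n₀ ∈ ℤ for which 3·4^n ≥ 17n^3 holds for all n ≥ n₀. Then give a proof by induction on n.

n₀ = 5

At n = 4: 768 < 1088, so the inequality fails and n₀ ≥ 5. We prove 3·4^n ≥ 17n^3 for all n ≥ 5.
When n = 5: 3·4^n = 3072 and 17n^3 = 2125, so 3072 ≥ 2125.
Inductive step: assume the claim holds for n = p, so 3·4^p ≥ 17p^3.
Then 3·4^(p + 1) = 4·(3·4^p) ≥ 4·(17p^3).
Also, for p ≥ 5 we have 4·(17p^3) ≥ 17(p+1)^3, since 4 ≥ (1 + 1/p)^3 for all p ≥ 5.
Combining, 3·4^(p + 1) ≥ 17(p+1)^3.
By induction, the statement is established for all n ≥ 5.
Hence the smallest such n₀ is 5.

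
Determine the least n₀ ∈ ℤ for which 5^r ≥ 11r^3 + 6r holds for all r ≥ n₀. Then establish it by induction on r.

n₀ = 5

At r = 4: 625 < 728, so the inequality fails and n₀ ≥ 5. We prove 5^r ≥ 11r^3 + 6r for all r ≥ 5.
For the base case r = 5: 5^r = 3125 and 11r^3 + 6r = 1405, so 3125 ≥ 1405.
Inductive step: suppose the statement holds for some i ≥ 5, so 5^i ≥ 11i^3 + 6i.
Then 5^(i + 1) = 5·(5^i) ≥ 5·(11i^3 + 6i).
Also, for i ≥ 5 we have 5·(11i^3 + 6i) ≥ 11(i+1)^3 + 6(i+1), since 5·(11i^3 + 6i) − (11(i+1)^3 + 6(i+1)) = 44i^3 - 33i^2 - 9i - 17, which is nonnegative for all i ≥ 5.
Combining, 5^(i + 1) ≥ 11(i+1)^3 + 6(i+1).
By induction, the statement is established for all r ≥ 5.
Hence the smallest such n₀ is 5.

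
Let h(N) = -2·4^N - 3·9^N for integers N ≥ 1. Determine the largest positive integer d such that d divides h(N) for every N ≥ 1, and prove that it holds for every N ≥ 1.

d = 5

Computing the first values: h(1) = -35 and h(2) = -275; gcd(-35, -275) = 5, so d ≤ 5.
We prove 5 | -2·4^N - 3·9^N for all N ≥ 1 by induction on N.
Base case (N = 1): h(1) = -35 = 5·(-7), so 5 | h(1).
For the inductive step, assume it holds for an arbitrary k ≥ 1, i.e. 5 | h(k). Then
h(k+1) − 9·h(k) = (-2·4^(k+1) - 3·9^(k+1)) − 9·(-2·4^k - 3·9^k) = (-2)·4^k·(4 − 9) = (10)·4^k. Since 5 | h(k) by the inductive hypothesis, 5 | 9·h(k); and 5 | 10 since 10 = 5·2. Therefore 5 | h(k+1).
This completes the induction.
Therefore the largest such d is 5.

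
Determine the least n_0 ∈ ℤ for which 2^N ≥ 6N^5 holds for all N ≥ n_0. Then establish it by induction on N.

At N = 26: 67108864 < 71288256, so the inequality fails and n_0 ≥ 27. We prove 2^N ≥ 6N^5 for all N ≥ 27.
Base case (N = 27): 2^N = 134217728 and 6N^5 = 86093442, so 134217728 ≥ 86093442.
Inductive step: assume the claim holds for N = p, so 2^p ≥ 6p^5.
Then 2^(p + 1) = 2·(2^p) ≥ 2·(6p^5).
Also, for p ≥ 27 we have 2·(6p^5) ≥ 6(p+1)^5, since 2 ≥ (1 + 1/p)^5 for all p ≥ 27.
Combining, 2^(p + 1) ≥ 6(p+1)^5.
By the principle of mathematical induction, the result holds for all N ≥ 27.
Hence the smallest such n_0 is 27.

n_0 = 27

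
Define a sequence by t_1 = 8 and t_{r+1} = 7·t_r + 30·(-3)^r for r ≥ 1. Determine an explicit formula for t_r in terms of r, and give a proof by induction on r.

Computing the first terms: t_1 = 8, t_2 = -34, t_3 = 32. This suggests t_r = (-3)^(r + 1) - 7^(r - 1).
Base case (r = 1): the formula gives 8 = 8 = t_1.
Inductive step: assume the claim holds for r = p, so t_p = (-3)^(p + 1) - 7^(p - 1).
Then t_{p+1} = 7·t_p + 30·(-3)^p = 7·((-3)^(p + 1) - 7^(p - 1)) + 30·(-3)^p = (-3)^(p + 2) - 7^p = (-3)^((p+1) + 1) - 7^((p+1) - 1),
which is the claimed formula at r = p+1.
By induction, the statement is established for all r ≥ 1.

t_r = (-3)^(r + 1) - 7^(r - 1)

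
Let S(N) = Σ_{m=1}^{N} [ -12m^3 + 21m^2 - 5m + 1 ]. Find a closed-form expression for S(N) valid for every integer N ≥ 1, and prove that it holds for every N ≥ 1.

S(N) = -N(3N + 2)(N^2 - N - 1)

We claim S(N) = -N(3N + 2)(N^2 - N - 1) for all N ≥ 1.
When N = 1: S(1) = 5, and the closed form gives 5. They agree.
Suppose the result is true for N = m, so S(m) = m(-3m^3 + m^2 + 5m + 2).
Then S(m+1) = S(m) + (-12m^3 - 15m^2 + m + 5) = (m(-3m^3 + m^2 + 5m + 2)) + (-12m^3 - 15m^2 + m + 5).
Simplifying, S(m+1) = -(m + 1)(3m + 5)(m^2 + m - 1) = -(m+1)(3(m+1) + 2)((m+1)^2 - (m+1) - 1),
which is the closed form with N = m+1.
This completes the induction.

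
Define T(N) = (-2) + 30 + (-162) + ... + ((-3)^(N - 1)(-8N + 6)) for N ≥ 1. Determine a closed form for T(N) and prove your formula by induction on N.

T(N) = (-3)^N(2N - 1) + 1

We claim T(N) = (-3)^N(2N - 1) + 1 for all N ≥ 1.
Base step (N = 1): T(1) = -2, and the closed form gives -2. They agree.
For the inductive step, assume it holds for an arbitrary m ≥ 1, so T(m) = (-3)^m(2m - 1) + 1.
Then T(m+1) = T(m) + ((-3)^m(-8m - 2)) = ((-3)^m(2m - 1) + 1) + ((-3)^m(-8m - 2)).
Simplifying, T(m+1) = -6(-3)^m·m - 3(-3)^m + 1 = (-3)^(m+1)(2(m+1) - 1) + 1,
which is the closed form with N = m+1.
Hence, by induction on N, the claim holds for every N ≥ 1.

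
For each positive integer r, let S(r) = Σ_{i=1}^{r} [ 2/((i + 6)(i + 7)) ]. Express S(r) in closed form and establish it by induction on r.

We claim S(r) = 2r/(7(r + 7)) for all r ≥ 1.
Base case (r = 1): S(1) = 1/28, and the closed form gives 1/28. They agree.
Suppose the result is true for r = i, so S(i) = 2i/(7(i + 7)).
Then S(i+1) = S(i) + (2/((i + 7)(i + 8))) = (2i/(7(i + 7))) + (2/((i + 7)(i + 8))).
Simplifying, S(i+1) = 2(i + 1)/(7(i + 8)) = 2(i+1)/(7((i+1) + 7)),
which is the closed form with r = i+1.
By induction, the statement is established for all r ≥ 1.

S(r) = 2r/(7(r + 7))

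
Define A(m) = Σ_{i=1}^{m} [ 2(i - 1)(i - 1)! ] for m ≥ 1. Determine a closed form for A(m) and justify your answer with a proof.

We claim A(m) = 2m! - 2 for all m ≥ 1.
Base case (m = 1): A(1) = 0, and the closed form gives 0. They agree.
Suppose the result is true for m = i, so A(i) = 2i! - 2.
Then A(i+1) = A(i) + (2i·i!) = (2i! - 2) + (2i·i!).
Simplifying, A(i+1) = 2(i+1)! - 2,
which is the closed form with m = i+1.
Hence, by induction on m, the claim holds for every m ≥ 1.

A(m) = 2m! - 2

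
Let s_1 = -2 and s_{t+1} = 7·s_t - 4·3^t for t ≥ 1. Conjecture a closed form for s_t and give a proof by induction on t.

Computing the first terms: s_1 = -2, s_2 = -26, s_3 = -218. This suggests s_t = 3^t - 5·7^(t - 1).
When t = 1: the formula gives -2 = -2 = s_1.
Inductive step: assume the claim holds for t = m, so s_m = 3^m - 5·7^(m - 1).
Then s_{m+1} = 7·s_m - 4·3^m = 7·(3^m - 5·7^(m - 1)) - 4·3^m = 3^(m + 1) - 5·7^m = 3^(m+1) - 5·7^((m+1) - 1),
which is the claimed formula at t = m+1.
This completes the induction.

s_t = 3^t - 5·7^(t - 1)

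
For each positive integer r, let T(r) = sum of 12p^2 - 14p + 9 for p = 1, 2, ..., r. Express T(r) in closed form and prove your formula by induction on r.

T(r) = r(4r^2 - r + 4)

We claim T(r) = r(4r^2 - r + 4) for all r ≥ 1.
For the base case r = 1: T(1) = 7, and the closed form gives 7. They agree.
Inductive step: suppose the statement holds for some p ≥ 1, so T(p) = p(4p^2 - p + 4).
Then T(p+1) = T(p) + (12p^2 + 10p + 7) = (p(4p^2 - p + 4)) + (12p^2 + 10p + 7).
Simplifying, T(p+1) = (p + 1)(4p^2 + 7p + 7) = (p+1)(4(p+1)^2 - (p+1) + 4),
which is the closed form with r = p+1.
Hence, by induction on r, the claim holds for every r ≥ 1.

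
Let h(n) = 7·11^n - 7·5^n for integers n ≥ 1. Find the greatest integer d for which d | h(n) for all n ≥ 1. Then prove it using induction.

Computing the first values: h(1) = 42 and h(2) = 672; gcd(42, 672) = 42, so d ≤ 42.
We prove 42 | 7·11^n - 7·5^n for all n ≥ 1 by induction on n.
For the base case n = 1: h(1) = 42 = 42·(1), so 42 | h(1).
Inductive step: assume the claim holds for n = m, i.e. 42 | h(m). Then
h(m+1) − 11·h(m) = (7·11^(m+1) - 7·5^(m+1)) − 11·(7·11^m - 7·5^m) = (-7)·5^m·(5 − 11) = (42)·5^m. Since 42 | h(m) by the inductive hypothesis, 42 | 11·h(m); and 42 | 42 since 42 = 42·1. Therefore 42 | h(m+1).
By induction, the statement is established for all n ≥ 1.
Therefore the largest such d is 42.

d = 42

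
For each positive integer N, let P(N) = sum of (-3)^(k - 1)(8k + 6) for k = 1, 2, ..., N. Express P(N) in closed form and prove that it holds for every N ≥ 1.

We claim P(N) = -2(-3)^N(N + 1) + 2 for all N ≥ 1.
Base case (N = 1): P(1) = 14, and the closed form gives 14. They agree.
For the inductive step, assume it holds for an arbitrary k ≥ 1, so P(k) = -2(-3)^k(k + 1) + 2.
Then P(k+1) = P(k) + ((-3)^k(8k + 14)) = (-2(-3)^k(k + 1) + 2) + ((-3)^k(8k + 14)).
Simplifying, P(k+1) = 6(-3)^k·k + 12(-3)^k + 2 = -2(-3)^(k+1)((k+1) + 1) + 2,
which is the closed form with N = k+1.
By the principle of mathematical induction, the result holds for all N ≥ 1.

P(N) = -2(-3)^N(N + 1) + 2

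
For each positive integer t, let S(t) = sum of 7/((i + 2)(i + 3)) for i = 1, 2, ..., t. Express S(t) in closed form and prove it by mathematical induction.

S(t) = 7t/(3(t + 3))

We claim S(t) = 7t/(3(t + 3)) for all t ≥ 1.
When t = 1: S(1) = 7/12, and the closed form gives 7/12. They agree.
Inductive step: assume the claim holds for t = i, so S(i) = 7i/(3(i + 3)).
Then S(i+1) = S(i) + (7/((i + 3)(i + 4))) = (7i/(3(i + 3))) + (7/((i + 3)(i + 4))).
Simplifying, S(i+1) = 7(i + 1)/(3(i + 4)) = 7(i+1)/(3((i+1) + 3)),
which is the closed form with t = i+1.
By induction, the statement is established for all t ≥ 1.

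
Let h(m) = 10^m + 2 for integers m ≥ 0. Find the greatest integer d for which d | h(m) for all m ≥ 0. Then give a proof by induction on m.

d = 3

Computing the first values: h(0) = 3 and h(1) = 12; gcd(3, 12) = 3, so d ≤ 3.
We prove 3 | 10^m + 2 for all m ≥ 0 by induction on m.
For the base case m = 0: h(0) = 3 = 3·(1), so 3 | h(0).
For the inductive step, assume it holds for an arbitrary j ≥ 0, i.e. 3 | h(j). Then
h(j+1) = 10^(j+1) + 2 = 10·(10^j + 2) - 18 = 10·h(j) - 18. The first term is divisible by 3 by the inductive hypothesis, and -18 is divisible by 3. Hence 3 | h(j+1).
By induction, the statement is established for all m ≥ 0.
Therefore the largest such d is 3.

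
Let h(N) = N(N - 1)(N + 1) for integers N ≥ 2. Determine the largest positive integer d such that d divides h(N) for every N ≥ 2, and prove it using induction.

d = 6

Computing the first values: h(2) = 6 and h(3) = 24; gcd(6, 24) = 6, so d ≤ 6.
We prove 6 | N(N - 1)(N + 1) for all N ≥ 2 by induction on N.
When N = 2: h(2) = 6 = 6·(1), so 6 | h(2).
Inductive step: suppose the statement holds for some j ≥ 2, i.e. 6 | h(j). Then
h(j+1) − h(j) = j·(j+1)·(j+2) − (j-1)·j·(j+1) = j·(j+1)·[(j+2) − (j-1)] = 3·j·(j+1). The product of 2 consecutive integers is divisible by (2)! = 2, so h(j+1) − h(j) is divisible by 3·2 = 6. By the inductive hypothesis 6 | h(j), hence 6 | h(j+1).
By the principle of mathematical induction, the result holds for all N ≥ 2.
Therefore the largest such d is 6.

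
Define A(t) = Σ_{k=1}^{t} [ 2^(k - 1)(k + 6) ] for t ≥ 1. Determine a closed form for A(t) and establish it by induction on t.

A(t) = 2^t(t + 5) - 5

We claim A(t) = 2^t(t + 5) - 5 for all t ≥ 1.
When t = 1: A(1) = 7, and the closed form gives 7. They agree.
Inductive step: assume the claim holds for t = k, so A(k) = 2^k(k + 5) - 5.
Then A(k+1) = A(k) + (2^k(k + 7)) = (2^k(k + 5) - 5) + (2^k(k + 7)).
Simplifying, A(k+1) = 2·2^k·k + 12·2^k - 5 = 2^(k+1)((k+1) + 5) - 5,
which is the closed form with t = k+1.
By the principle of mathematical induction, the result holds for all t ≥ 1.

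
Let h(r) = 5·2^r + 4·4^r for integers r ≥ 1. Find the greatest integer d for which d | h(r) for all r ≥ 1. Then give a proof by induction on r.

d = 2

Computing the first values: h(1) = 26 and h(2) = 84; gcd(26, 84) = 2, so d ≤ 2.
We prove 2 | 5·2^r + 4·4^r for all r ≥ 1 by induction on r.
Base step (r = 1): h(1) = 26 = 2·(13), so 2 | h(1).
Inductive step: suppose the statement holds for some p ≥ 1, i.e. 2 | h(p). Then
h(p+1) − 4·h(p) = (5·2^(p+1) + 4·4^(p+1)) − 4·(5·2^p + 4·4^p) = (5)·2^p·(2 − 4) = (-10)·2^p. Since 2 | h(p) by the inductive hypothesis, 2 | 4·h(p); and 2 | -10 since -10 = 2·-5. Therefore 2 | h(p+1).
This completes the induction.
Therefore the largest such d is 2.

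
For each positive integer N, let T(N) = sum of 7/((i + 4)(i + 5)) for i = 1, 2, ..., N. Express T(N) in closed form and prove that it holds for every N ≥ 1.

We claim T(N) = 7N/(5(N + 5)) for all N ≥ 1.
Base case (N = 1): T(1) = 7/30, and the closed form gives 7/30. They agree.
Suppose the result is true for N = i, so T(i) = 7i/(5(i + 5)).
Then T(i+1) = T(i) + (7/((i + 5)(i + 6))) = (7i/(5(i + 5))) + (7/((i + 5)(i + 6))).
Simplifying, T(i+1) = 7(i + 1)/(5(i + 6)) = 7(i+1)/(5((i+1) + 5)),
which is the closed form with N = i+1.
This completes the induction.

T(N) = 7N/(5(N + 5))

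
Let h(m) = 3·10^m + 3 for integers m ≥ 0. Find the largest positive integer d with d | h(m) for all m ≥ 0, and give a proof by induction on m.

Computing the first values: h(0) = 6 and h(1) = 33; gcd(6, 33) = 3, so d ≤ 3.
We prove 3 | 3·10^m + 3 for all m ≥ 0 by induction on m.
Base case (m = 0): h(0) = 6 = 3·(2), so 3 | h(0).
Inductive step: suppose the statement holds for some r ≥ 0, i.e. 3 | h(r). Then
h(r+1) = 3·10^(r+1) + 3 = 10·(3·10^r + 3) - 27 = 10·h(r) - 27. The first term is divisible by 3 by the inductive hypothesis, and -27 is divisible by 3. Hence 3 | h(r+1).
This completes the induction.
Therefore the largest such d is 3.

d = 3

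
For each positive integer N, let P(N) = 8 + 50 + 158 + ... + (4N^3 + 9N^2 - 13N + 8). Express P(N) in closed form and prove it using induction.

P(N) = N(N^3 + 5N^2 - N + 3)

We claim P(N) = N(N^3 + 5N^2 - N + 3) for all N ≥ 1.
Base step (N = 1): P(1) = 8, and the closed form gives 8. They agree.
Inductive step: suppose the statement holds for some r ≥ 1, so P(r) = r(r^3 + 5r^2 - r + 3).
Then P(r+1) = P(r) + (4r^3 + 21r^2 + 17r + 8) = (r(r^3 + 5r^2 - r + 3)) + (4r^3 + 21r^2 + 17r + 8).
Simplifying, P(r+1) = (r + 1)(r^3 + 8r^2 + 12r + 8) = (r+1)((r+1)^3 + 5(r+1)^2 - (r+1) + 3),
which is the closed form with N = r+1.
This completes the induction.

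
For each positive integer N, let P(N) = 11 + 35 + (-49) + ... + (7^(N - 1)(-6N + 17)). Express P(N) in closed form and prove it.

We claim P(N) = 7^N(-N + 3) - 3 for all N ≥ 1.
For the base case N = 1: P(1) = 11, and the closed form gives 11. They agree.
Inductive step: suppose the statement holds for some p ≥ 1, so P(p) = 7^p(-p + 3) - 3.
Then P(p+1) = P(p) + (7^p(-6p + 11)) = (7^p(-p + 3) - 3) + (7^p(-6p + 11)).
Simplifying, P(p+1) = -7·7^p·p + 14·7^p - 3 = 7^(p+1)(-(p+1) + 3) - 3,
which is the closed form with N = p+1.
By the principle of mathematical induction, the result holds for all N ≥ 1.

P(N) = 7^N(-N + 3) - 3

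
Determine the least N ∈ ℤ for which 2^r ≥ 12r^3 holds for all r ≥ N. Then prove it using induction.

At r = 15: 32768 < 40500, so the inequality fails and N ≥ 16. We prove 2^r ≥ 12r^3 for all r ≥ 16.
Base step (r = 16): 2^r = 65536 and 12r^3 = 49152, so 65536 ≥ 49152.
For the inductive step, assume it holds for an arbitrary i ≥ 16, so 2^i ≥ 12i^3.
Then 2^(i + 1) = 2·(2^i) ≥ 2·(12i^3).
Also, for i ≥ 16 we have 2·(12i^3) ≥ 12(i+1)^3, since 2 ≥ (1 + 1/i)^3 for all i ≥ 16.
Combining, 2^(i + 1) ≥ 12(i+1)^3.
By induction, the statement is established for all r ≥ 16.
Hence the smallest such N is 16.

N = 16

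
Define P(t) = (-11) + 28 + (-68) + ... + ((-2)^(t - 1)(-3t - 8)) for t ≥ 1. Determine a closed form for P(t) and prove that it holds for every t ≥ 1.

We claim P(t) = (-2)^t(t + 3) - 3 for all t ≥ 1.
For the base case t = 1: P(1) = -11, and the closed form gives -11. They agree.
For the inductive step, assume it holds for an arbitrary k ≥ 1, so P(k) = (-2)^k(k + 3) - 3.
Then P(k+1) = P(k) + ((-2)^k(-3k - 11)) = ((-2)^k(k + 3) - 3) + ((-2)^k(-3k - 11)).
Simplifying, P(k+1) = -2(-2)^k·k - 8(-2)^k - 3 = (-2)^(k+1)((k+1) + 3) - 3,
which is the closed form with t = k+1.
Hence, by induction on t, the claim holds for every t ≥ 1.

P(t) = (-2)^t(t + 3) - 3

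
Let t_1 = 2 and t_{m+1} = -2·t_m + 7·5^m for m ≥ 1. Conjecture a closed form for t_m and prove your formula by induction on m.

t_m = -3(-2)^(m - 1) + 5^m

Computing the first terms: t_1 = 2, t_2 = 31, t_3 = 113. This suggests t_m = -3(-2)^(m - 1) + 5^m.
Base case (m = 1): the formula gives 2 = 2 = t_1.
Suppose the result is true for m = i, so t_i = -3(-2)^(i - 1) + 5^i.
Then t_{i+1} = -2·t_i + 7·5^i = -2·(-3(-2)^(i - 1) + 5^i) + 7·5^i = -3(-2)^i + 5^(i + 1) = -3(-2)^((i+1) - 1) + 5^(i+1),
which is the claimed formula at m = i+1.
By induction, the statement is established for all m ≥ 1.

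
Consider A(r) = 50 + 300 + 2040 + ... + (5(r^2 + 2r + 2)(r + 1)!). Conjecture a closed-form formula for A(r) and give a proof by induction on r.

We claim A(r) = (5r + 5)(r + 2)! - 10 for all r ≥ 1.
Base step (r = 1): A(1) = 50, and the closed form gives 50. They agree.
Inductive step: suppose the statement holds for some i ≥ 1, so A(i) = (5i + 5)(i + 2)! - 10.
Then A(i+1) = A(i) + (5(i^2 + 4i + 5)(i + 2)!) = ((5i + 5)(i + 2)! - 10) + (5(i^2 + 4i + 5)(i + 2)!).
Simplifying, A(i+1) = (5(i+1) + 5)((i+1) + 2)! - 10,
which is the closed form with r = i+1.
Hence, by induction on r, the claim holds for every r ≥ 1.

A(r) = (5r + 5)(r + 2)! - 10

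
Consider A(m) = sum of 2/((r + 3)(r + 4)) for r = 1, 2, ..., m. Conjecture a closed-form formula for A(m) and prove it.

We claim A(m) = m/(2(m + 4)) for all m ≥ 1.
When m = 1: A(1) = 1/10, and the closed form gives 1/10. They agree.
Inductive step: suppose the statement holds for some r ≥ 1, so A(r) = r/(2(r + 4)).
Then A(r+1) = A(r) + (2/((r + 4)(r + 5))) = (r/(2(r + 4))) + (2/((r + 4)(r + 5))).
Simplifying, A(r+1) = (r + 1)/(2(r + 5)) = (r+1)/(2((r+1) + 4)),
which is the closed form with m = r+1.
By the principle of mathematical induction, the result holds for all m ≥ 1.

A(m) = m/(2(m + 4))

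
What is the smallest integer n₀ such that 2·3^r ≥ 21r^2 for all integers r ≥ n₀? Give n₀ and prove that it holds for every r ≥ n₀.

n₀ = 6

At r = 5: 486 < 525, so the inequality fails and n₀ ≥ 6. We prove 2·3^r ≥ 21r^2 for all r ≥ 6.
When r = 6: 2·3^r = 1458 and 21r^2 = 756, so 1458 ≥ 756.
For the inductive step, assume it holds for an arbitrary k ≥ 6, so 2·3^k ≥ 21k^2.
Then 2·3^(k + 1) = 3·(2·3^k) ≥ 3·(21k^2).
Also, for k ≥ 6 we have 3·(21k^2) ≥ 21(k+1)^2, since 3 ≥ (1 + 1/k)^2 for all k ≥ 6.
Combining, 2·3^(k + 1) ≥ 21(k+1)^2.
By induction, the statement is established for all r ≥ 6.
Hence the smallest such n₀ is 6.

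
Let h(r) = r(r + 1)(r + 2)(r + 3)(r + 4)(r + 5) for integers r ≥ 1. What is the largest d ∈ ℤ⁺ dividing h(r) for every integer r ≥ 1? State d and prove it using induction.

Computing the first values: h(1) = 720 and h(2) = 5040; gcd(720, 5040) = 720, so d ≤ 720.
We prove 720 | r(r + 1)(r + 2)(r + 3)(r + 4)(r + 5) for all r ≥ 1 by induction on r.
When r = 1: h(1) = 720 = 720·(1), so 720 | h(1).
For the inductive step, assume it holds for an arbitrary m ≥ 1, i.e. 720 | h(m). Then
h(m+1) − h(m) = (m+1)·(m+2)·(m+3)·(m+4)·(m+5)·(m+6) − m·(m+1)·(m+2)·(m+3)·(m+4)·(m+5) = (m+1)·(m+2)·(m+3)·(m+4)·(m+5)·[(m+6) − m] = 6·(m+1)·(m+2)·(m+3)·(m+4)·(m+5). The product of 5 consecutive integers is divisible by (5)! = 120, so h(m+1) − h(m) is divisible by 6·120 = 720. By the inductive hypothesis 720 | h(m), hence 720 | h(m+1).
This completes the induction.
Therefore the largest such d is 720.

d = 720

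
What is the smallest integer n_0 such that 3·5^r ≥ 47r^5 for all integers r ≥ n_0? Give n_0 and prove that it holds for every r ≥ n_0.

n_0 = 9

At r = 8: 1171875 < 1540096, so the inequality fails and n_0 ≥ 9. We prove 3·5^r ≥ 47r^5 for all r ≥ 9.
For the base case r = 9: 3·5^r = 5859375 and 47r^5 = 2775303, so 5859375 ≥ 2775303.
Inductive step: suppose the statement holds for some k ≥ 9, so 3·5^k ≥ 47k^5.
Then 3·5^(k + 1) = 5·(3·5^k) ≥ 5·(47k^5).
Also, for k ≥ 9 we have 5·(47k^5) ≥ 47(k+1)^5, since 5 ≥ (1 + 1/k)^5 for all k ≥ 9.
Combining, 3·5^(k + 1) ≥ 47(k+1)^5.
Hence, by induction on r, the claim holds for every r ≥ 9.
Hence the smallest such n_0 is 9.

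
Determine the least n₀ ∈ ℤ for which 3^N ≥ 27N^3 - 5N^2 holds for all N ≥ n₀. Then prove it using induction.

n₀ = 9

At N = 8: 6561 < 13504, so the inequality fails and n₀ ≥ 9. We prove 3^N ≥ 27N^3 - 5N^2 for all N ≥ 9.
Base case (N = 9): 3^N = 19683 and 27N^3 - 5N^2 = 19278, so 19683 ≥ 19278.
Inductive step: suppose the statement holds for some r ≥ 9, so 3^r ≥ 27r^3 - 5r^2.
Then 3^(r + 1) = 3·(3^r) ≥ 3·(27r^3 - 5r^2).
Also, for r ≥ 9 we have 3·(27r^3 - 5r^2) ≥ 27(r+1)^3 - 5(r+1)^2, since 3·(27r^3 - 5r^2) − (27(r+1)^3 - 5(r+1)^2) = 54r^3 - 91r^2 - 71r - 22, which is nonnegative for all r ≥ 9.
Combining, 3^(r + 1) ≥ 27(r+1)^3 - 5(r+1)^2.
By induction, the statement is established for all N ≥ 9.
Hence the smallest such n₀ is 9.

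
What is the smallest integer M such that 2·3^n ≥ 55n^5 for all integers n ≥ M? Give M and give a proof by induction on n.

At n = 15: 28697814 < 41765625, so the inequality fails and M ≥ 16. We prove 2·3^n ≥ 55n^5 for all n ≥ 16.
For the base case n = 16: 2·3^n = 86093442 and 55n^5 = 57671680, so 86093442 ≥ 57671680.
Inductive step: suppose the statement holds for some r ≥ 16, so 2·3^r ≥ 55r^5.
Then 2·3^(r + 1) = 3·(2·3^r) ≥ 3·(55r^5).
Also, for r ≥ 16 we have 3·(55r^5) ≥ 55(r+1)^5, since 3 ≥ (1 + 1/r)^5 for all r ≥ 16.
Combining, 2·3^(r + 1) ≥ 55(r+1)^5.
By induction, the statement is established for all n ≥ 16.
Hence the smallest such M is 16.

M = 16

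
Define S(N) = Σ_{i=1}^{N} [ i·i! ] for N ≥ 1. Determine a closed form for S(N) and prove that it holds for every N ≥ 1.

S(N) = (N + 1)! - 1

We claim S(N) = (N + 1)! - 1 for all N ≥ 1.
When N = 1: S(1) = 1, and the closed form gives 1. They agree.
Inductive step: assume the claim holds for N = i, so S(i) = (i + 1)! - 1.
Then S(i+1) = S(i) + ((i + 1)(i + 1)!) = ((i + 1)! - 1) + ((i + 1)(i + 1)!).
Simplifying, S(i+1) = ((i+1) + 1)! - 1,
which is the closed form with N = i+1.
By induction, the statement is established for all N ≥ 1.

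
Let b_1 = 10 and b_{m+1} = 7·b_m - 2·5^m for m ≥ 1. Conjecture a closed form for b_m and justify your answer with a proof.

b_m = 5^m + 5·7^(m - 1)

Computing the first terms: b_1 = 10, b_2 = 60, b_3 = 370. This suggests b_m = 5^m + 5·7^(m - 1).
Base step (m = 1): the formula gives 10 = 10 = b_1.
Inductive step: suppose the statement holds for some p ≥ 1, so b_p = 5^p + 5·7^(p - 1).
Then b_{p+1} = 7·b_p - 2·5^p = 7·(5^p + 5·7^(p - 1)) - 2·5^p = 5^(p + 1) + 5·7^p = 5^(p+1) + 5·7^((p+1) - 1),
which is the claimed formula at m = p+1.
By induction, the statement is established for all m ≥ 1.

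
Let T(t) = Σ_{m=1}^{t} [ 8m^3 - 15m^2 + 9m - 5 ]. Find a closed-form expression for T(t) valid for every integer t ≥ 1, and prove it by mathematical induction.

We claim T(t) = t(2t - 3)(t^2 + t + 1) for all t ≥ 1.
Base step (t = 1): T(1) = -3, and the closed form gives -3. They agree.
Inductive step: assume the claim holds for t = m, so T(m) = m(2m^3 - m^2 - m - 3).
Then T(m+1) = T(m) + (8m^3 + 9m^2 + 3m - 3) = (m(2m^3 - m^2 - m - 3)) + (8m^3 + 9m^2 + 3m - 3).
Simplifying, T(m+1) = (m + 1)(2m - 1)(m^2 + 3m + 3) = (m+1)(2(m+1) - 3)((m+1)^2 + (m+1) + 1),
which is the closed form with t = m+1.
Hence, by induction on t, the claim holds for every t ≥ 1.

T(t) = t(2t - 3)(t^2 + t + 1)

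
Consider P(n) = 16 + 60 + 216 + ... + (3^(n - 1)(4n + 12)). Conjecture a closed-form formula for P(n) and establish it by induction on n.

We claim P(n) = 3^n(2n + 5) - 5 for all n ≥ 1.
Base case (n = 1): P(1) = 16, and the closed form gives 16. They agree.
Inductive step: assume the claim holds for n = j, so P(j) = 3^j(2j + 5) - 5.
Then P(j+1) = P(j) + (4·3^j(j + 4)) = (3^j(2j + 5) - 5) + (4·3^j(j + 4)).
Simplifying, P(j+1) = 6·3^j·j + 21·3^j - 5 = 3^(j+1)(2(j+1) + 5) - 5,
which is the closed form with n = j+1.
By induction, the statement is established for all n ≥ 1.

P(n) = 3^n(2n + 5) - 5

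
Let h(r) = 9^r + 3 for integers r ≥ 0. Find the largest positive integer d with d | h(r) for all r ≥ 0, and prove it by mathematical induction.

d = 4

Computing the first values: h(0) = 4 and h(1) = 12; gcd(4, 12) = 4, so d ≤ 4.
We prove 4 | 9^r + 3 for all r ≥ 0 by induction on r.
When r = 0: h(0) = 4 = 4·(1), so 4 | h(0).
Inductive step: suppose the statement holds for some i ≥ 0, i.e. 4 | h(i). Then
h(i+1) = 9^(i+1) + 3 = 9·(9^i + 3) - 24 = 9·h(i) - 24. The first term is divisible by 4 by the inductive hypothesis, and -24 is divisible by 4. Hence 4 | h(i+1).
By induction, the statement is established for all r ≥ 0.
Therefore the largest such d is 4.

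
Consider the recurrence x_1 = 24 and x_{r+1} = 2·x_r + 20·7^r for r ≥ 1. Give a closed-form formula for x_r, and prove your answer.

x_r = -2^(r + 1) + 4·7^r

Computing the first terms: x_1 = 24, x_2 = 188, x_3 = 1356. This suggests x_r = -2^(r + 1) + 4·7^r.
Base case (r = 1): the formula gives 24 = 24 = x_1.
Inductive step: assume the claim holds for r = k, so x_k = -2^(k + 1) + 4·7^k.
Then x_{k+1} = 2·x_k + 20·7^k = 2·(-2^(k + 1) + 4·7^k) + 20·7^k = -2^(k + 2) + 4·7^(k + 1) = -2^((k+1) + 1) + 4·7^(k+1),
which is the claimed formula at r = k+1.
This completes the induction.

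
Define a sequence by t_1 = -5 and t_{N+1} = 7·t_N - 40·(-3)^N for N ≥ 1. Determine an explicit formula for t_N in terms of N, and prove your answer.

Computing the first terms: t_1 = -5, t_2 = 85, t_3 = 235. This suggests t_N = 4(-3)^N + 7^N.
When N = 1: the formula gives -5 = -5 = t_1.
Inductive step: assume the claim holds for N = j, so t_j = 4(-3)^j + 7^j.
Then t_{j+1} = 7·t_j - 40·(-3)^j = 7·(4(-3)^j + 7^j) - 40·(-3)^j = 4(-3)^(j + 1) + 7^(j + 1),
which is the claimed formula at N = j+1.
This completes the induction.

t_N = 4(-3)^N + 7^N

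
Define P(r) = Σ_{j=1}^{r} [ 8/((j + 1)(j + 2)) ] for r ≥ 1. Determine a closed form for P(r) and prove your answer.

We claim P(r) = 4r/(r + 2) for all r ≥ 1.
For the base case r = 1: P(1) = 4/3, and the closed form gives 4/3. They agree.
Suppose the result is true for r = j, so P(j) = 4j/(j + 2).
Then P(j+1) = P(j) + (8/((j + 2)(j + 3))) = (4j/(j + 2)) + (8/((j + 2)(j + 3))).
Simplifying, P(j+1) = 4(j + 1)/(j + 3) = 4(j+1)/((j+1) + 2),
which is the closed form with r = j+1.
This completes the induction.

P(r) = 4r/(r + 2)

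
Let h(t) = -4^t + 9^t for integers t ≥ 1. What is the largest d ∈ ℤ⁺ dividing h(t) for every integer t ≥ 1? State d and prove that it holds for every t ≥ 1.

d = 5

Computing the first values: h(1) = 5 and h(2) = 65; gcd(5, 65) = 5, so d ≤ 5.
We prove 5 | -4^t + 9^t for all t ≥ 1 by induction on t.
Base step (t = 1): h(1) = 5 = 5·(1), so 5 | h(1).
Suppose the result is true for t = i, i.e. 5 | h(i). Then
9^{i+1} − 4^{i+1} = 9·9^i − 4·4^i = 9·(9^i − 4^i) + (5)·4^i. The first term is divisible by 5 by the inductive hypothesis, and the second term (5)·4^i is divisible by 5 since 5 | 5. Hence 5 | h(i+1).
By the principle of mathematical induction, the result holds for all t ≥ 1.
Therefore the largest such d is 5.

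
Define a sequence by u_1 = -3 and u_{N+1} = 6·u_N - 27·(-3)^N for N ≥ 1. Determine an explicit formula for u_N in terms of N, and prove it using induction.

u_N = -(-3)^(N + 1) + 6^N

Computing the first terms: u_1 = -3, u_2 = 63, u_3 = 135. This suggests u_N = -(-3)^(N + 1) + 6^N.
For the base case N = 1: the formula gives -3 = -3 = u_1.
Inductive step: assume the claim holds for N = m, so u_m = -(-3)^(m + 1) + 6^m.
Then u_{m+1} = 6·u_m - 27·(-3)^m = 6·(-(-3)^(m + 1) + 6^m) - 27·(-3)^m = -(-3)^(m + 2) + 6^(m + 1) = -(-3)^((m+1) + 1) + 6^(m+1),
which is the claimed formula at N = m+1.
By the principle of mathematical induction, the result holds for all N ≥ 1.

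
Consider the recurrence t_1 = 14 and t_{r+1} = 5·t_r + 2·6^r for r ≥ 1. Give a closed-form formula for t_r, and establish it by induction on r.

t_r = 2·5^(r - 1) + 2·6^r

Computing the first terms: t_1 = 14, t_2 = 82, t_3 = 482. This suggests t_r = 2·5^(r - 1) + 2·6^r.
Base step (r = 1): the formula gives 14 = 14 = t_1.
For the inductive step, assume it holds for an arbitrary p ≥ 1, so t_p = 2·5^(p - 1) + 2·6^p.
Then t_{p+1} = 5·t_p + 2·6^p = 5·(2·5^(p - 1) + 2·6^p) + 2·6^p = 2·5^p + 2·6^(p + 1) = 2·5^((p+1) - 1) + 2·6^(p+1),
which is the claimed formula at r = p+1.
Hence, by induction on r, the claim holds for every r ≥ 1.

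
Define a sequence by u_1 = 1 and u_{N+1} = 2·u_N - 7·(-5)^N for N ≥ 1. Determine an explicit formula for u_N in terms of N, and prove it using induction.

Computing the first terms: u_1 = 1, u_2 = 37, u_3 = -101. This suggests u_N = (-5)^N + 3·2^N.
Base step (N = 1): the formula gives 1 = 1 = u_1.
Suppose the result is true for N = m, so u_m = (-5)^m + 3·2^m.
Then u_{m+1} = 2·u_m - 7·(-5)^m = 2·((-5)^m + 3·2^m) - 7·(-5)^m = (-5)^(m + 1) + 3·2^(m + 1),
which is the claimed formula at N = m+1.
This completes the induction.

u_N = (-5)^N + 3·2^N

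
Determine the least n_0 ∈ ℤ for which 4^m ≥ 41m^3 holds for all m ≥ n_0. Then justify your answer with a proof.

At m = 6: 4096 < 8856, so the inequality fails and n_0 ≥ 7. We prove 4^m ≥ 41m^3 for all m ≥ 7.
When m = 7: 4^m = 16384 and 41m^3 = 14063, so 16384 ≥ 14063.
Inductive step: assume the claim holds for m = i, so 4^i ≥ 41i^3.
Then 4^(i + 1) = 4·(4^i) ≥ 4·(41i^3).
Also, for i ≥ 7 we have 4·(41i^3) ≥ 41(i+1)^3, since 4 ≥ (1 + 1/i)^3 for all i ≥ 7.
Combining, 4^(i + 1) ≥ 41(i+1)^3.
This completes the induction.
Hence the smallest such n_0 is 7.

n_0 = 7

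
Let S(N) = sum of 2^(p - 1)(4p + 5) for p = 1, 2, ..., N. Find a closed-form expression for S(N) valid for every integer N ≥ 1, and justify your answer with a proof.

We claim S(N) = 2^N(4N + 1) - 1 for all N ≥ 1.
Base step (N = 1): S(1) = 9, and the closed form gives 9. They agree.
Inductive step: assume the claim holds for N = p, so S(p) = 2^p(4p + 1) - 1.
Then S(p+1) = S(p) + (2^p(4p + 9)) = (2^p(4p + 1) - 1) + (2^p(4p + 9)).
Simplifying, S(p+1) = 8·2^p·p + 10·2^p - 1 = 2^(p+1)(4(p+1) + 1) - 1,
which is the closed form with N = p+1.
By the principle of mathematical induction, the result holds for all N ≥ 1.

S(N) = 2^N(4N + 1) - 1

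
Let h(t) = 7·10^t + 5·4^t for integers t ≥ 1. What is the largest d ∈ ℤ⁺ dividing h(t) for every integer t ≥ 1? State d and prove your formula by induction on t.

d = 30

Computing the first values: h(1) = 90 and h(2) = 780; gcd(90, 780) = 30, so d ≤ 30.
We prove 30 | 7·10^t + 5·4^t for all t ≥ 1 by induction on t.
For the base case t = 1: h(1) = 90 = 30·(3), so 30 | h(1).
Inductive step: suppose the statement holds for some i ≥ 1, i.e. 30 | h(i). Then
h(i+1) − 10·h(i) = (7·10^(i+1) + 5·4^(i+1)) − 10·(7·10^i + 5·4^i) = (5)·4^i·(4 − 10) = (-30)·4^i. Since 30 | h(i) by the inductive hypothesis, 30 | 10·h(i); and 30 | -30 since -30 = 30·-1. Therefore 30 | h(i+1).
Hence, by induction on t, the claim holds for every t ≥ 1.
Therefore the largest such d is 30.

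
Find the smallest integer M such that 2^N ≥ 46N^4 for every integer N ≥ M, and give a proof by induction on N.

M = 24

At N = 23: 8388608 < 12872686, so the inequality fails and M ≥ 24. We prove 2^N ≥ 46N^4 for all N ≥ 24.
Base step (N = 24): 2^N = 16777216 and 46N^4 = 15261696, so 16777216 ≥ 15261696.
Inductive step: suppose the statement holds for some r ≥ 24, so 2^r ≥ 46r^4.
Then 2^(r + 1) = 2·(2^r) ≥ 2·(46r^4).
Also, for r ≥ 24 we have 2·(46r^4) ≥ 46(r+1)^4, since 2 ≥ (1 + 1/r)^4 for all r ≥ 24.
Combining, 2^(r + 1) ≥ 46(r+1)^4.
This completes the induction.
Hence the smallest such M is 24.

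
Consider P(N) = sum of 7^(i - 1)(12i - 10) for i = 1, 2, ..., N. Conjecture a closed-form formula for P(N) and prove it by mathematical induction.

P(N) = 2·7^N(N - 1) + 2

We claim P(N) = 2·7^N(N - 1) + 2 for all N ≥ 1.
Base step (N = 1): P(1) = 2, and the closed form gives 2. They agree.
Inductive step: suppose the statement holds for some i ≥ 1, so P(i) = 2·7^i(i - 1) + 2.
Then P(i+1) = P(i) + (7^i(12i + 2)) = (2·7^i(i - 1) + 2) + (7^i(12i + 2)).
Simplifying, P(i+1) = 14·7^i·i + 2 = 2·7^(i+1)((i+1) - 1) + 2,
which is the closed form with N = i+1.
By induction, the statement is established for all N ≥ 1.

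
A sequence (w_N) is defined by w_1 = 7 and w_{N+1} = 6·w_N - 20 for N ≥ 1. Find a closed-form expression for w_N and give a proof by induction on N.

Computing the first terms: w_1 = 7, w_2 = 22, w_3 = 112. This suggests w_N = 3·6^(N - 1) + 4.
Base step (N = 1): the formula gives 7 = 7 = w_1.
Inductive step: suppose the statement holds for some p ≥ 1, so w_p = 3·6^(p - 1) + 4.
Then w_{p+1} = 6·w_p - 20 = 6·(3·6^(p - 1) + 4) - 20 = 3·6^p + 4 = 3·6^((p+1) - 1) + 4,
which is the claimed formula at N = p+1.
By the principle of mathematical induction, the result holds for all N ≥ 1.

w_N = 3·6^(N - 1) + 4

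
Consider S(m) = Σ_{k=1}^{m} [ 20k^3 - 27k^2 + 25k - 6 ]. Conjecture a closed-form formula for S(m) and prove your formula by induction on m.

We claim S(m) = m(5m^3 + m^2 + 4m + 2) for all m ≥ 1.
Base case (m = 1): S(1) = 12, and the closed form gives 12. They agree.
Suppose the result is true for m = k, so S(k) = k(5k^3 + k^2 + 4k + 2).
Then S(k+1) = S(k) + (20k^3 + 33k^2 + 31k + 12) = (k(5k^3 + k^2 + 4k + 2)) + (20k^3 + 33k^2 + 31k + 12).
Simplifying, S(k+1) = (k + 1)(5k^3 + 16k^2 + 21k + 12) = (k+1)(5(k+1)^3 + (k+1)^2 + 4(k+1) + 2),
which is the closed form with m = k+1.
By the principle of mathematical induction, the result holds for all m ≥ 1.

S(m) = m(5m^3 + m^2 + 4m + 2)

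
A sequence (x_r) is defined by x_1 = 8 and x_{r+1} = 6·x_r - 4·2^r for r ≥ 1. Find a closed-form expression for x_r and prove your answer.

x_r = 2^r + 6^r

Computing the first terms: x_1 = 8, x_2 = 40, x_3 = 224. This suggests x_r = 2^r + 6^r.
When r = 1: the formula gives 8 = 8 = x_1.
Inductive step: suppose the statement holds for some i ≥ 1, so x_i = 2^i + 6^i.
Then x_{i+1} = 6·x_i - 4·2^i = 6·(2^i + 6^i) - 4·2^i = 2^(i + 1) + 6^(i + 1),
which is the claimed formula at r = i+1.
By induction, the statement is established for all r ≥ 1.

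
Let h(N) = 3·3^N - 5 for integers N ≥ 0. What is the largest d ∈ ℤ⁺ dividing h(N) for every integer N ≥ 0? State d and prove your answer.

Computing the first values: h(0) = -2 and h(1) = 4; gcd(-2, 4) = 2, so d ≤ 2.
We prove 2 | 3·3^N - 5 for all N ≥ 0 by induction on N.
Base step (N = 0): h(0) = -2 = 2·(-1), so 2 | h(0).
Suppose the result is true for N = j, i.e. 2 | h(j). Then
h(j+1) = 3·3^(j+1) - 5 = 3·(3·3^j - 5) + 10 = 3·h(j) + 10. The first term is divisible by 2 by the inductive hypothesis, and 10 is divisible by 2. Hence 2 | h(j+1).
By induction, the statement is established for all N ≥ 0.
Therefore the largest such d is 2.

d = 2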